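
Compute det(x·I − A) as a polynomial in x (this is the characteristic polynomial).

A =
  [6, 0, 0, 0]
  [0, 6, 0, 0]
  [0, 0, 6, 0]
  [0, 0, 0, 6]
x^4 - 24*x^3 + 216*x^2 - 864*x + 1296

Expanding det(x·I − A) (e.g. by cofactor expansion or by noting that A is similar to its Jordan form J, which has the same characteristic polynomial as A) gives
  χ_A(x) = x^4 - 24*x^3 + 216*x^2 - 864*x + 1296
which factors as (x - 6)^4. The eigenvalues (with algebraic multiplicities) are λ = 6 with multiplicity 4.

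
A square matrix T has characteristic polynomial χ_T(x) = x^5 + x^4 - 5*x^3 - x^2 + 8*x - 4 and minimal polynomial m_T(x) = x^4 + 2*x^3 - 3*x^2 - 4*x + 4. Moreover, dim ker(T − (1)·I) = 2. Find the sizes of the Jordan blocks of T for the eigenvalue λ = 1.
Block sizes for λ = 1: [2, 1]

Step 1 — from the characteristic polynomial, algebraic multiplicity of λ = 1 is 3. From dim ker(T − (1)·I) = 2, there are exactly 2 Jordan blocks for λ = 1.
Step 2 — from the minimal polynomial, the factor (x − 1)^2 tells us the largest block for λ = 1 has size 2.
Step 3 — with total size 3, 2 blocks, and largest block 2, the block sizes (in nonincreasing order) are [2, 1].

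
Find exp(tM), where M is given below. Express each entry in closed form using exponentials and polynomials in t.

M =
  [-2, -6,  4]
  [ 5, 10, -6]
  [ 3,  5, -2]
e^{tM} =
  [-t^2*exp(2*t) - 4*t*exp(2*t) + exp(2*t), -2*t^2*exp(2*t) - 6*t*exp(2*t), 2*t^2*exp(2*t) + 4*t*exp(2*t)]
  [t^2*exp(2*t) + 5*t*exp(2*t), 2*t^2*exp(2*t) + 8*t*exp(2*t) + exp(2*t), -2*t^2*exp(2*t) - 6*t*exp(2*t)]
  [t^2*exp(2*t)/2 + 3*t*exp(2*t), t^2*exp(2*t) + 5*t*exp(2*t), -t^2*exp(2*t) - 4*t*exp(2*t) + exp(2*t)]

Strategy: write M = P · J · P⁻¹ where J is a Jordan canonical form, so e^{tM} = P · e^{tJ} · P⁻¹, and e^{tJ} can be computed block-by-block.

M has Jordan form
J =
  [2, 1, 0]
  [0, 2, 1]
  [0, 0, 2]
(up to reordering of blocks).

Per-block formulas:
  For a 3×3 Jordan block J_3(2): exp(t · J_3(2)) = e^(2t)·(I + t·N + (t^2/2)·N^2), where N is the 3×3 nilpotent shift.

After assembling e^{tJ} and conjugating by P, we get:

e^{tM} =
  [-t^2*exp(2*t) - 4*t*exp(2*t) + exp(2*t), -2*t^2*exp(2*t) - 6*t*exp(2*t), 2*t^2*exp(2*t) + 4*t*exp(2*t)]
  [t^2*exp(2*t) + 5*t*exp(2*t), 2*t^2*exp(2*t) + 8*t*exp(2*t) + exp(2*t), -2*t^2*exp(2*t) - 6*t*exp(2*t)]
  [t^2*exp(2*t)/2 + 3*t*exp(2*t), t^2*exp(2*t) + 5*t*exp(2*t), -t^2*exp(2*t) - 4*t*exp(2*t) + exp(2*t)]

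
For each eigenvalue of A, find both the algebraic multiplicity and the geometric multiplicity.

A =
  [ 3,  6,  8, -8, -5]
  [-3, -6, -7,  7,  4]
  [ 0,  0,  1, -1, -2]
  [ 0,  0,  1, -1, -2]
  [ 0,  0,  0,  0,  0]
λ = -3: alg = 1, geom = 1; λ = 0: alg = 4, geom = 2

Step 1 — factor the characteristic polynomial to read off the algebraic multiplicities:
  χ_A(x) = x^4*(x + 3)

Step 2 — compute geometric multiplicities via the rank-nullity identity g(λ) = n − rank(A − λI):
  rank(A − (-3)·I) = 4, so dim ker(A − (-3)·I) = n − 4 = 1
  rank(A − (0)·I) = 3, so dim ker(A − (0)·I) = n − 3 = 2

Summary:
  λ = -3: algebraic multiplicity = 1, geometric multiplicity = 1
  λ = 0: algebraic multiplicity = 4, geometric multiplicity = 2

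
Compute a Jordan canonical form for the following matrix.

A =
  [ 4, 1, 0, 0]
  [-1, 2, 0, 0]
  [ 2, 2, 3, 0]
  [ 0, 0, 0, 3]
J_2(3) ⊕ J_1(3) ⊕ J_1(3)

The characteristic polynomial is
  det(x·I − A) = x^4 - 12*x^3 + 54*x^2 - 108*x + 81 = (x - 3)^4

Eigenvalues and multiplicities (the geometric multiplicity of λ is n − rank(A − λI), which equals the number of Jordan blocks for λ):
  λ = 3: algebraic multiplicity = 4, geometric multiplicity = 3

Determining the block sizes for each eigenvalue:
  λ = 3: 3 blocks summing to 4 forces exactly one block of size 2 and the rest size 1 → block sizes [2, 1, 1]

Assembling the blocks gives a Jordan form
J =
  [3, 1, 0, 0]
  [0, 3, 0, 0]
  [0, 0, 3, 0]
  [0, 0, 0, 3]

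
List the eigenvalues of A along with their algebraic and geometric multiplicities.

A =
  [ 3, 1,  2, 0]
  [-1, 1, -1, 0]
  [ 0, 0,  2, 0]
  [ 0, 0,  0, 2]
λ = 2: alg = 4, geom = 2

Step 1 — factor the characteristic polynomial to read off the algebraic multiplicities:
  χ_A(x) = (x - 2)^4

Step 2 — compute geometric multiplicities via the rank-nullity identity g(λ) = n − rank(A − λI):
  rank(A − (2)·I) = 2, so dim ker(A − (2)·I) = n − 2 = 2

Summary:
  λ = 2: algebraic multiplicity = 4, geometric multiplicity = 2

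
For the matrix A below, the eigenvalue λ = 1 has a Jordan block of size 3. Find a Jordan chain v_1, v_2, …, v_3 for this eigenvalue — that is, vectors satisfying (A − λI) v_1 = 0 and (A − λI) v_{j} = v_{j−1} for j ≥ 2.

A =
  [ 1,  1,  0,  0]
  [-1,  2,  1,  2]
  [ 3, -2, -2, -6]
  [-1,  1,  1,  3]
A Jordan chain for λ = 1 of length 3:
v_1 = (-1, 0, -1, 0)ᵀ
v_2 = (0, -1, 3, -1)ᵀ
v_3 = (1, 0, 0, 0)ᵀ

Let N = A − (1)·I. We want v_3 with N^3 v_3 = 0 but N^2 v_3 ≠ 0; then v_{j-1} := N · v_j for j = 3, …, 2.

Pick v_3 = (1, 0, 0, 0)ᵀ.
Then v_2 = N · v_3 = (0, -1, 3, -1)ᵀ.
Then v_1 = N · v_2 = (-1, 0, -1, 0)ᵀ.

Sanity check: (A − (1)·I) v_1 = (0, 0, 0, 0)ᵀ = 0. ✓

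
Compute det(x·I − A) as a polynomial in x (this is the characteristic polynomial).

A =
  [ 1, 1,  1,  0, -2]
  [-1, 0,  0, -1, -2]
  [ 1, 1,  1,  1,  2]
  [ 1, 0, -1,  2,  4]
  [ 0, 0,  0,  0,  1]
x^5 - 5*x^4 + 10*x^3 - 10*x^2 + 5*x - 1

Expanding det(x·I − A) (e.g. by cofactor expansion or by noting that A is similar to its Jordan form J, which has the same characteristic polynomial as A) gives
  χ_A(x) = x^5 - 5*x^4 + 10*x^3 - 10*x^2 + 5*x - 1
which factors as (x - 1)^5. The eigenvalues (with algebraic multiplicities) are λ = 1 with multiplicity 5.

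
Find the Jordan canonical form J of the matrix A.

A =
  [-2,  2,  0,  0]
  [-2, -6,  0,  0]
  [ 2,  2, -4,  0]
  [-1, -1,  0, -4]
J_2(-4) ⊕ J_1(-4) ⊕ J_1(-4)

The characteristic polynomial is
  det(x·I − A) = x^4 + 16*x^3 + 96*x^2 + 256*x + 256 = (x + 4)^4

Eigenvalues and multiplicities (the geometric multiplicity of λ is n − rank(A − λI), which equals the number of Jordan blocks for λ):
  λ = -4: algebraic multiplicity = 4, geometric multiplicity = 3

Determining the block sizes for each eigenvalue:
  λ = -4: 3 blocks summing to 4 forces exactly one block of size 2 and the rest size 1 → block sizes [2, 1, 1]

Assembling the blocks gives a Jordan form
J =
  [-4,  1,  0,  0]
  [ 0, -4,  0,  0]
  [ 0,  0, -4,  0]
  [ 0,  0,  0, -4]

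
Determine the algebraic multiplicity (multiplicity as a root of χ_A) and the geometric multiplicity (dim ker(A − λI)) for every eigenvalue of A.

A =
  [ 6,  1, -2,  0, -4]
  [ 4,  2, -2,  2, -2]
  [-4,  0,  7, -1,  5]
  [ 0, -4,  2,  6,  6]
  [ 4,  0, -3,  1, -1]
λ = 4: alg = 5, geom = 3

Step 1 — factor the characteristic polynomial to read off the algebraic multiplicities:
  χ_A(x) = (x - 4)^5

Step 2 — compute geometric multiplicities via the rank-nullity identity g(λ) = n − rank(A − λI):
  rank(A − (4)·I) = 2, so dim ker(A − (4)·I) = n − 2 = 3

Summary:
  λ = 4: algebraic multiplicity = 5, geometric multiplicity = 3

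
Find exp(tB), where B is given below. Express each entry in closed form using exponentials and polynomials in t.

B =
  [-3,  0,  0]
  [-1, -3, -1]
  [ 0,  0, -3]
e^{tB} =
  [exp(-3*t), 0, 0]
  [-t*exp(-3*t), exp(-3*t), -t*exp(-3*t)]
  [0, 0, exp(-3*t)]

Strategy: write B = P · J · P⁻¹ where J is a Jordan canonical form, so e^{tB} = P · e^{tJ} · P⁻¹, and e^{tJ} can be computed block-by-block.

B has Jordan form
J =
  [-3,  1,  0]
  [ 0, -3,  0]
  [ 0,  0, -3]
(up to reordering of blocks).

Per-block formulas:
  For a 2×2 Jordan block J_2(-3): exp(t · J_2(-3)) = e^(-3t)·(I + t·N), where N is the 2×2 nilpotent shift.
  For a 1×1 block at λ = -3: exp(t · [-3]) = [e^(-3t)].

After assembling e^{tJ} and conjugating by P, we get:

e^{tB} =
  [exp(-3*t), 0, 0]
  [-t*exp(-3*t), exp(-3*t), -t*exp(-3*t)]
  [0, 0, exp(-3*t)]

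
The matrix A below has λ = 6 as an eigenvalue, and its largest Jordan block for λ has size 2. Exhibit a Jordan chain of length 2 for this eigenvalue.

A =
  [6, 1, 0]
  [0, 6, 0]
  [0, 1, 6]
A Jordan chain for λ = 6 of length 2:
v_1 = (1, 0, 1)ᵀ
v_2 = (0, 1, 0)ᵀ

Let N = A − (6)·I. We want v_2 with N^2 v_2 = 0 but N^1 v_2 ≠ 0; then v_{j-1} := N · v_j for j = 2, …, 2.

Pick v_2 = (0, 1, 0)ᵀ.
Then v_1 = N · v_2 = (1, 0, 1)ᵀ.

Sanity check: (A − (6)·I) v_1 = (0, 0, 0)ᵀ = 0. ✓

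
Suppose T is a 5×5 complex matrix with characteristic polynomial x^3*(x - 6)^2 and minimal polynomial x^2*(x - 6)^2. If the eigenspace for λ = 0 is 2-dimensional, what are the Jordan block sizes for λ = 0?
Block sizes for λ = 0: [2, 1]

Step 1 — from the characteristic polynomial, algebraic multiplicity of λ = 0 is 3. From dim ker(T − (0)·I) = 2, there are exactly 2 Jordan blocks for λ = 0.
Step 2 — from the minimal polynomial, the factor (x − 0)^2 tells us the largest block for λ = 0 has size 2.
Step 3 — with total size 3, 2 blocks, and largest block 2, the block sizes (in nonincreasing order) are [2, 1].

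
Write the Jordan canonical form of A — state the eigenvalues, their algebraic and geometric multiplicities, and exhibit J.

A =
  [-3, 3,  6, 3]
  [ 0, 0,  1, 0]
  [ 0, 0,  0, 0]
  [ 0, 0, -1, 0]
J_1(-3) ⊕ J_2(0) ⊕ J_1(0)

The characteristic polynomial is
  det(x·I − A) = x^4 + 3*x^3 = x^3*(x + 3)

Eigenvalues and multiplicities (the geometric multiplicity of λ is n − rank(A − λI), which equals the number of Jordan blocks for λ):
  λ = -3: algebraic multiplicity = 1, geometric multiplicity = 1
  λ = 0: algebraic multiplicity = 3, geometric multiplicity = 2

Determining the block sizes for each eigenvalue:
  λ = -3: one block (gm = 1), so the single block has size am = 1 → block sizes [1]
  λ = 0: 2 blocks summing to 3 forces exactly one block of size 2 and the rest size 1 → block sizes [2, 1]

Assembling the blocks gives a Jordan form
J =
  [-3, 0, 0, 0]
  [ 0, 0, 1, 0]
  [ 0, 0, 0, 0]
  [ 0, 0, 0, 0]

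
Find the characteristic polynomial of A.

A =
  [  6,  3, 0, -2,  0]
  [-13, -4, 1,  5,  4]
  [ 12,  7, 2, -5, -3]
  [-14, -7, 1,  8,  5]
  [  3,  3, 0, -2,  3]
x^5 - 15*x^4 + 90*x^3 - 270*x^2 + 405*x - 243

Expanding det(x·I − A) (e.g. by cofactor expansion or by noting that A is similar to its Jordan form J, which has the same characteristic polynomial as A) gives
  χ_A(x) = x^5 - 15*x^4 + 90*x^3 - 270*x^2 + 405*x - 243
which factors as (x - 3)^5. The eigenvalues (with algebraic multiplicities) are λ = 3 with multiplicity 5.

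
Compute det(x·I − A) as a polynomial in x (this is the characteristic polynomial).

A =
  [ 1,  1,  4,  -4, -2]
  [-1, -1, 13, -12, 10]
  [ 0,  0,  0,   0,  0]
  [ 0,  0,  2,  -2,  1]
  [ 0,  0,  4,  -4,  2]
x^5

Expanding det(x·I − A) (e.g. by cofactor expansion or by noting that A is similar to its Jordan form J, which has the same characteristic polynomial as A) gives
  χ_A(x) = x^5
which factors as x^5. The eigenvalues (with algebraic multiplicities) are λ = 0 with multiplicity 5.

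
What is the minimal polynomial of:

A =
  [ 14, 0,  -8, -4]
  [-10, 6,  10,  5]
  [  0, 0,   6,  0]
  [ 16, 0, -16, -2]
x^2 - 12*x + 36

The characteristic polynomial is χ_A(x) = (x - 6)^4, so the eigenvalues are known. The minimal polynomial is
  m_A(x) = Π_λ (x − λ)^{k_λ}
where k_λ is the size of the *largest* Jordan block for λ (equivalently, the smallest k with (A − λI)^k v = 0 for every generalised eigenvector v of λ).

  λ = 6: largest Jordan block has size 2, contributing (x − 6)^2

So m_A(x) = (x - 6)^2 = x^2 - 12*x + 36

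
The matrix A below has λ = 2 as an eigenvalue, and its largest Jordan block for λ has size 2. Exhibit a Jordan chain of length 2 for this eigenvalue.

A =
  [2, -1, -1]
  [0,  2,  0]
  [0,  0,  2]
A Jordan chain for λ = 2 of length 2:
v_1 = (-1, 0, 0)ᵀ
v_2 = (0, 1, 0)ᵀ

Let N = A − (2)·I. We want v_2 with N^2 v_2 = 0 but N^1 v_2 ≠ 0; then v_{j-1} := N · v_j for j = 2, …, 2.

Pick v_2 = (0, 1, 0)ᵀ.
Then v_1 = N · v_2 = (-1, 0, 0)ᵀ.

Sanity check: (A − (2)·I) v_1 = (0, 0, 0)ᵀ = 0. ✓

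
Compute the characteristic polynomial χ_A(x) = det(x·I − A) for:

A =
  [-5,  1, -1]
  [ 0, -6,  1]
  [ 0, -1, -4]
x^3 + 15*x^2 + 75*x + 125

Expanding det(x·I − A) (e.g. by cofactor expansion or by noting that A is similar to its Jordan form J, which has the same characteristic polynomial as A) gives
  χ_A(x) = x^3 + 15*x^2 + 75*x + 125
which factors as (x + 5)^3. The eigenvalues (with algebraic multiplicities) are λ = -5 with multiplicity 3.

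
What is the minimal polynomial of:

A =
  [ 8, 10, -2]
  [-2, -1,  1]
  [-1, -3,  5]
x^3 - 12*x^2 + 48*x - 64

The characteristic polynomial is χ_A(x) = (x - 4)^3, so the eigenvalues are known. The minimal polynomial is
  m_A(x) = Π_λ (x − λ)^{k_λ}
where k_λ is the size of the *largest* Jordan block for λ (equivalently, the smallest k with (A − λI)^k v = 0 for every generalised eigenvector v of λ).

  λ = 4: largest Jordan block has size 3, contributing (x − 4)^3

So m_A(x) = (x - 4)^3 = x^3 - 12*x^2 + 48*x - 64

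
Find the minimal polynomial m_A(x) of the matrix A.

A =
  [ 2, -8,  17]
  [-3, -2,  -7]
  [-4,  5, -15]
x^3 + 15*x^2 + 75*x + 125

The characteristic polynomial is χ_A(x) = (x + 5)^3, so the eigenvalues are known. The minimal polynomial is
  m_A(x) = Π_λ (x − λ)^{k_λ}
where k_λ is the size of the *largest* Jordan block for λ (equivalently, the smallest k with (A − λI)^k v = 0 for every generalised eigenvector v of λ).

  λ = -5: largest Jordan block has size 3, contributing (x + 5)^3

So m_A(x) = (x + 5)^3 = x^3 + 15*x^2 + 75*x + 125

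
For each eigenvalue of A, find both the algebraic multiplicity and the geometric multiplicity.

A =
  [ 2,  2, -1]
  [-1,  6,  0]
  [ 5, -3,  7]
λ = 5: alg = 3, geom = 1

Step 1 — factor the characteristic polynomial to read off the algebraic multiplicities:
  χ_A(x) = (x - 5)^3

Step 2 — compute geometric multiplicities via the rank-nullity identity g(λ) = n − rank(A − λI):
  rank(A − (5)·I) = 2, so dim ker(A − (5)·I) = n − 2 = 1

Summary:
  λ = 5: algebraic multiplicity = 3, geometric multiplicity = 1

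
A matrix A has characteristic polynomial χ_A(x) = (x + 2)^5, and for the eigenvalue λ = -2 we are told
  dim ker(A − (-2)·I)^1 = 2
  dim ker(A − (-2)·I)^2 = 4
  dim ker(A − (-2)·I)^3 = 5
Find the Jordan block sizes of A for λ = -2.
Block sizes for λ = -2: [3, 2]

From the dimensions of kernels of powers, the number of Jordan blocks of size at least j is d_j − d_{j−1} where d_j = dim ker(N^j) (with d_0 = 0). Computing the differences gives [2, 2, 1].
The number of blocks of size exactly k is (#blocks of size ≥ k) − (#blocks of size ≥ k + 1), so the partition is: 1 block(s) of size 2, 1 block(s) of size 3.
In nonincreasing order the block sizes are [3, 2].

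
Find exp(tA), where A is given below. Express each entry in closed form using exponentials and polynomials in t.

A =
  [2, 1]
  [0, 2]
e^{tA} =
  [exp(2*t), t*exp(2*t)]
  [0, exp(2*t)]

Strategy: write A = P · J · P⁻¹ where J is a Jordan canonical form, so e^{tA} = P · e^{tJ} · P⁻¹, and e^{tJ} can be computed block-by-block.

A has Jordan form
J =
  [2, 1]
  [0, 2]
(up to reordering of blocks).

Per-block formulas:
  For a 2×2 Jordan block J_2(2): exp(t · J_2(2)) = e^(2t)·(I + t·N), where N is the 2×2 nilpotent shift.

After assembling e^{tJ} and conjugating by P, we get:

e^{tA} =
  [exp(2*t), t*exp(2*t)]
  [0, exp(2*t)]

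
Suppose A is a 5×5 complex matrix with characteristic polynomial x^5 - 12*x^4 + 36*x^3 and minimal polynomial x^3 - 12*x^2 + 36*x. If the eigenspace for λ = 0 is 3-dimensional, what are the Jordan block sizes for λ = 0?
Block sizes for λ = 0: [1, 1, 1]

Step 1 — from the characteristic polynomial, algebraic multiplicity of λ = 0 is 3. From dim ker(A − (0)·I) = 3, there are exactly 3 Jordan blocks for λ = 0.
Step 2 — from the minimal polynomial, the factor (x − 0) tells us the largest block for λ = 0 has size 1.
Step 3 — with total size 3, 3 blocks, and largest block 1, the block sizes (in nonincreasing order) are [1, 1, 1].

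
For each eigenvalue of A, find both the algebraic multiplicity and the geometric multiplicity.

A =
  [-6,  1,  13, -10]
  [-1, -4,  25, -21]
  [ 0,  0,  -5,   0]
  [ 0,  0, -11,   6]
λ = -5: alg = 3, geom = 1; λ = 6: alg = 1, geom = 1

Step 1 — factor the characteristic polynomial to read off the algebraic multiplicities:
  χ_A(x) = (x - 6)*(x + 5)^3

Step 2 — compute geometric multiplicities via the rank-nullity identity g(λ) = n − rank(A − λI):
  rank(A − (-5)·I) = 3, so dim ker(A − (-5)·I) = n − 3 = 1
  rank(A − (6)·I) = 3, so dim ker(A − (6)·I) = n − 3 = 1

Summary:
  λ = -5: algebraic multiplicity = 3, geometric multiplicity = 1
  λ = 6: algebraic multiplicity = 1, geometric multiplicity = 1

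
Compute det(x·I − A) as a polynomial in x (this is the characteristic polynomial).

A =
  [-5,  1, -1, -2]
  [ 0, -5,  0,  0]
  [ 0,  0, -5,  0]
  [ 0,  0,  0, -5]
x^4 + 20*x^3 + 150*x^2 + 500*x + 625

Expanding det(x·I − A) (e.g. by cofactor expansion or by noting that A is similar to its Jordan form J, which has the same characteristic polynomial as A) gives
  χ_A(x) = x^4 + 20*x^3 + 150*x^2 + 500*x + 625
which factors as (x + 5)^4. The eigenvalues (with algebraic multiplicities) are λ = -5 with multiplicity 4.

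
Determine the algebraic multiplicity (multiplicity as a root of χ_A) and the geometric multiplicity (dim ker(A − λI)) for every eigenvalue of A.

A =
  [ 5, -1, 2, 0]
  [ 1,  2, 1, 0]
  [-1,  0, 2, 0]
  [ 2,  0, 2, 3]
λ = 3: alg = 4, geom = 2

Step 1 — factor the characteristic polynomial to read off the algebraic multiplicities:
  χ_A(x) = (x - 3)^4

Step 2 — compute geometric multiplicities via the rank-nullity identity g(λ) = n − rank(A − λI):
  rank(A − (3)·I) = 2, so dim ker(A − (3)·I) = n − 2 = 2

Summary:
  λ = 3: algebraic multiplicity = 4, geometric multiplicity = 2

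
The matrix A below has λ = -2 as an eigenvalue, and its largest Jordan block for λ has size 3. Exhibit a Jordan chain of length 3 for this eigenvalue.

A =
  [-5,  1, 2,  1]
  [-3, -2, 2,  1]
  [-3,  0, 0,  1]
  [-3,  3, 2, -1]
A Jordan chain for λ = -2 of length 3:
v_1 = (-3, 0, 0, -9)ᵀ
v_2 = (-3, -3, -3, -3)ᵀ
v_3 = (1, 0, 0, 0)ᵀ

Let N = A − (-2)·I. We want v_3 with N^3 v_3 = 0 but N^2 v_3 ≠ 0; then v_{j-1} := N · v_j for j = 3, …, 2.

Pick v_3 = (1, 0, 0, 0)ᵀ.
Then v_2 = N · v_3 = (-3, -3, -3, -3)ᵀ.
Then v_1 = N · v_2 = (-3, 0, 0, -9)ᵀ.

Sanity check: (A − (-2)·I) v_1 = (0, 0, 0, 0)ᵀ = 0. ✓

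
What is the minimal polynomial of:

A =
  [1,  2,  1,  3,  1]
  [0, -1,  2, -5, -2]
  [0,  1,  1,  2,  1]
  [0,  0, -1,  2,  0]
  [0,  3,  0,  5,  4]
x^5 - 7*x^4 + 19*x^3 - 25*x^2 + 16*x - 4

The characteristic polynomial is χ_A(x) = (x - 2)^2*(x - 1)^3, so the eigenvalues are known. The minimal polynomial is
  m_A(x) = Π_λ (x − λ)^{k_λ}
where k_λ is the size of the *largest* Jordan block for λ (equivalently, the smallest k with (A − λI)^k v = 0 for every generalised eigenvector v of λ).

  λ = 1: largest Jordan block has size 3, contributing (x − 1)^3
  λ = 2: largest Jordan block has size 2, contributing (x − 2)^2

So m_A(x) = (x - 2)^2*(x - 1)^3 = x^5 - 7*x^4 + 19*x^3 - 25*x^2 + 16*x - 4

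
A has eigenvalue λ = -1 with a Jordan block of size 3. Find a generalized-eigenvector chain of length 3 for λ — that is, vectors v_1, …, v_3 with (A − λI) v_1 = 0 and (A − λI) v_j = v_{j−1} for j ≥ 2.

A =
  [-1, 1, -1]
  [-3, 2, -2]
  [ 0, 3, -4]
A Jordan chain for λ = -1 of length 3:
v_1 = (-3, -9, -9)ᵀ
v_2 = (0, -3, 0)ᵀ
v_3 = (1, 0, 0)ᵀ

Let N = A − (-1)·I. We want v_3 with N^3 v_3 = 0 but N^2 v_3 ≠ 0; then v_{j-1} := N · v_j for j = 3, …, 2.

Pick v_3 = (1, 0, 0)ᵀ.
Then v_2 = N · v_3 = (0, -3, 0)ᵀ.
Then v_1 = N · v_2 = (-3, -9, -9)ᵀ.

Sanity check: (A − (-1)·I) v_1 = (0, 0, 0)ᵀ = 0. ✓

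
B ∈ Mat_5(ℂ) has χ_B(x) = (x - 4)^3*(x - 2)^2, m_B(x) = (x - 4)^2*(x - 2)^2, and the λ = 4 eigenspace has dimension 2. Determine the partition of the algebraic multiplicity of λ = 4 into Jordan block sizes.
Block sizes for λ = 4: [2, 1]

Step 1 — from the characteristic polynomial, algebraic multiplicity of λ = 4 is 3. From dim ker(B − (4)·I) = 2, there are exactly 2 Jordan blocks for λ = 4.
Step 2 — from the minimal polynomial, the factor (x − 4)^2 tells us the largest block for λ = 4 has size 2.
Step 3 — with total size 3, 2 blocks, and largest block 2, the block sizes (in nonincreasing order) are [2, 1].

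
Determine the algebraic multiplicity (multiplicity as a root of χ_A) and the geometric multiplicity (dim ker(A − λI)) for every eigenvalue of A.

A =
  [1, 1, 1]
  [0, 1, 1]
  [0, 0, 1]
λ = 1: alg = 3, geom = 1

Step 1 — factor the characteristic polynomial to read off the algebraic multiplicities:
  χ_A(x) = (x - 1)^3

Step 2 — compute geometric multiplicities via the rank-nullity identity g(λ) = n − rank(A − λI):
  rank(A − (1)·I) = 2, so dim ker(A − (1)·I) = n − 2 = 1

Summary:
  λ = 1: algebraic multiplicity = 3, geometric multiplicity = 1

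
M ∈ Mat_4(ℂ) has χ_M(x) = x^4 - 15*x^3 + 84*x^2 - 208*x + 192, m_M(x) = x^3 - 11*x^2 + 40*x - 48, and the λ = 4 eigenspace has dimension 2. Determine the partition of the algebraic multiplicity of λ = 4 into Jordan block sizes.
Block sizes for λ = 4: [2, 1]

Step 1 — from the characteristic polynomial, algebraic multiplicity of λ = 4 is 3. From dim ker(M − (4)·I) = 2, there are exactly 2 Jordan blocks for λ = 4.
Step 2 — from the minimal polynomial, the factor (x − 4)^2 tells us the largest block for λ = 4 has size 2.
Step 3 — with total size 3, 2 blocks, and largest block 2, the block sizes (in nonincreasing order) are [2, 1].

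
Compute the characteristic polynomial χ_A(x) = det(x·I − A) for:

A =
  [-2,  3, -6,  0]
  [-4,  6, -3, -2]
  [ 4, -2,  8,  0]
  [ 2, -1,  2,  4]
x^4 - 16*x^3 + 96*x^2 - 256*x + 256

Expanding det(x·I − A) (e.g. by cofactor expansion or by noting that A is similar to its Jordan form J, which has the same characteristic polynomial as A) gives
  χ_A(x) = x^4 - 16*x^3 + 96*x^2 - 256*x + 256
which factors as (x - 4)^4. The eigenvalues (with algebraic multiplicities) are λ = 4 with multiplicity 4.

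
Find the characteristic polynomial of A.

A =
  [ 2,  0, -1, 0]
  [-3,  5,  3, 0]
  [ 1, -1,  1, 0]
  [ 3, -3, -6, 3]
x^4 - 11*x^3 + 45*x^2 - 81*x + 54

Expanding det(x·I − A) (e.g. by cofactor expansion or by noting that A is similar to its Jordan form J, which has the same characteristic polynomial as A) gives
  χ_A(x) = x^4 - 11*x^3 + 45*x^2 - 81*x + 54
which factors as (x - 3)^3*(x - 2). The eigenvalues (with algebraic multiplicities) are λ = 2 with multiplicity 1, λ = 3 with multiplicity 3.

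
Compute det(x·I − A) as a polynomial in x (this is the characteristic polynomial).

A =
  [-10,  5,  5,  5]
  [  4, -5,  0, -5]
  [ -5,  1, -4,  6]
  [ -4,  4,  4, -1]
x^4 + 20*x^3 + 150*x^2 + 500*x + 625

Expanding det(x·I − A) (e.g. by cofactor expansion or by noting that A is similar to its Jordan form J, which has the same characteristic polynomial as A) gives
  χ_A(x) = x^4 + 20*x^3 + 150*x^2 + 500*x + 625
which factors as (x + 5)^4. The eigenvalues (with algebraic multiplicities) are λ = -5 with multiplicity 4.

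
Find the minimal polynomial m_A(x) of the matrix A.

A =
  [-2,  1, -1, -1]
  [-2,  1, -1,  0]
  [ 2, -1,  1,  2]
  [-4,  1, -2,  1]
x^4 - x^3

The characteristic polynomial is χ_A(x) = x^3*(x - 1), so the eigenvalues are known. The minimal polynomial is
  m_A(x) = Π_λ (x − λ)^{k_λ}
where k_λ is the size of the *largest* Jordan block for λ (equivalently, the smallest k with (A − λI)^k v = 0 for every generalised eigenvector v of λ).

  λ = 0: largest Jordan block has size 3, contributing (x − 0)^3
  λ = 1: largest Jordan block has size 1, contributing (x − 1)

So m_A(x) = x^3*(x - 1) = x^4 - x^3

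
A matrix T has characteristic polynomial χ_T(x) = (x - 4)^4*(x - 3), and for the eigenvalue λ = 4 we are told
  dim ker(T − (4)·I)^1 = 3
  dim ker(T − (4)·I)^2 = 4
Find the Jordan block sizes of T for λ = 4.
Block sizes for λ = 4: [2, 1, 1]

From the dimensions of kernels of powers, the number of Jordan blocks of size at least j is d_j − d_{j−1} where d_j = dim ker(N^j) (with d_0 = 0). Computing the differences gives [3, 1].
The number of blocks of size exactly k is (#blocks of size ≥ k) − (#blocks of size ≥ k + 1), so the partition is: 2 block(s) of size 1, 1 block(s) of size 2.
In nonincreasing order the block sizes are [2, 1, 1].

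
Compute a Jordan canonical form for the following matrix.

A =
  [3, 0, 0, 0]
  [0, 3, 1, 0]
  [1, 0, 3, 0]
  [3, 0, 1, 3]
J_3(3) ⊕ J_1(3)

The characteristic polynomial is
  det(x·I − A) = x^4 - 12*x^3 + 54*x^2 - 108*x + 81 = (x - 3)^4

Eigenvalues and multiplicities (the geometric multiplicity of λ is n − rank(A − λI), which equals the number of Jordan blocks for λ):
  λ = 3: algebraic multiplicity = 4, geometric multiplicity = 2

Determining the block sizes for each eigenvalue:
  λ = 3: with am = 4 and gm = 2, the partition is not yet determined (e.g. several partitions of 4 into 2 parts exist). Let N = A − (3)·I. Computing rank(N^1) = 2, rank(N^2) = 1, rank(N^3) = 0; the number of blocks of size ≥ j is rank(N^{j−1}) − rank(N^j), giving [2, 1, 1]. So we have 1 block(s) of size 3, 1 block(s) of size 1 → block sizes [3, 1]

Assembling the blocks gives a Jordan form
J =
  [3, 1, 0, 0]
  [0, 3, 1, 0]
  [0, 0, 3, 0]
  [0, 0, 0, 3]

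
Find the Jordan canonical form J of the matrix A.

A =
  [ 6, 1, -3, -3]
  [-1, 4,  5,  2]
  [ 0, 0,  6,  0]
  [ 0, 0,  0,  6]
J_2(5) ⊕ J_1(6) ⊕ J_1(6)

The characteristic polynomial is
  det(x·I − A) = x^4 - 22*x^3 + 181*x^2 - 660*x + 900 = (x - 6)^2*(x - 5)^2

Eigenvalues and multiplicities (the geometric multiplicity of λ is n − rank(A − λI), which equals the number of Jordan blocks for λ):
  λ = 5: algebraic multiplicity = 2, geometric multiplicity = 1
  λ = 6: algebraic multiplicity = 2, geometric multiplicity = 2

Determining the block sizes for each eigenvalue:
  λ = 5: one block (gm = 1), so the single block has size am = 2 → block sizes [2]
  λ = 6: gm = am = 2, so every block has size 1 → block sizes [1, 1]

Assembling the blocks gives a Jordan form
J =
  [5, 1, 0, 0]
  [0, 5, 0, 0]
  [0, 0, 6, 0]
  [0, 0, 0, 6]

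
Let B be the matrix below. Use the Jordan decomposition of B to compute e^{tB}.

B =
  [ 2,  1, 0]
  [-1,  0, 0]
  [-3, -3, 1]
e^{tB} =
  [t*exp(t) + exp(t), t*exp(t), 0]
  [-t*exp(t), -t*exp(t) + exp(t), 0]
  [-3*t*exp(t), -3*t*exp(t), exp(t)]

Strategy: write B = P · J · P⁻¹ where J is a Jordan canonical form, so e^{tB} = P · e^{tJ} · P⁻¹, and e^{tJ} can be computed block-by-block.

B has Jordan form
J =
  [1, 1, 0]
  [0, 1, 0]
  [0, 0, 1]
(up to reordering of blocks).

Per-block formulas:
  For a 1×1 block at λ = 1: exp(t · [1]) = [e^(1t)].
  For a 2×2 Jordan block J_2(1): exp(t · J_2(1)) = e^(1t)·(I + t·N), where N is the 2×2 nilpotent shift.

After assembling e^{tJ} and conjugating by P, we get:

e^{tB} =
  [t*exp(t) + exp(t), t*exp(t), 0]
  [-t*exp(t), -t*exp(t) + exp(t), 0]
  [-3*t*exp(t), -3*t*exp(t), exp(t)]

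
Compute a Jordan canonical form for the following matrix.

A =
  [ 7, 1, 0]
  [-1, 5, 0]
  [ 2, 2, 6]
J_2(6) ⊕ J_1(6)

The characteristic polynomial is
  det(x·I − A) = x^3 - 18*x^2 + 108*x - 216 = (x - 6)^3

Eigenvalues and multiplicities (the geometric multiplicity of λ is n − rank(A − λI), which equals the number of Jordan blocks for λ):
  λ = 6: algebraic multiplicity = 3, geometric multiplicity = 2

Determining the block sizes for each eigenvalue:
  λ = 6: 2 blocks summing to 3 forces exactly one block of size 2 and the rest size 1 → block sizes [2, 1]

Assembling the blocks gives a Jordan form
J =
  [6, 1, 0]
  [0, 6, 0]
  [0, 0, 6]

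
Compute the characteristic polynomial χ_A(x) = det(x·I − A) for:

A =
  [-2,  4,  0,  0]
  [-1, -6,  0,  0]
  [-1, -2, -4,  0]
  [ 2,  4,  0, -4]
x^4 + 16*x^3 + 96*x^2 + 256*x + 256

Expanding det(x·I − A) (e.g. by cofactor expansion or by noting that A is similar to its Jordan form J, which has the same characteristic polynomial as A) gives
  χ_A(x) = x^4 + 16*x^3 + 96*x^2 + 256*x + 256
which factors as (x + 4)^4. The eigenvalues (with algebraic multiplicities) are λ = -4 with multiplicity 4.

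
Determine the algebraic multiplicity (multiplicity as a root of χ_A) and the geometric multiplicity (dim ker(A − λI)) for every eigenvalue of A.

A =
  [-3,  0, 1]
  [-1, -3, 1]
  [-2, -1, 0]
λ = -2: alg = 3, geom = 1

Step 1 — factor the characteristic polynomial to read off the algebraic multiplicities:
  χ_A(x) = (x + 2)^3

Step 2 — compute geometric multiplicities via the rank-nullity identity g(λ) = n − rank(A − λI):
  rank(A − (-2)·I) = 2, so dim ker(A − (-2)·I) = n − 2 = 1

Summary:
  λ = -2: algebraic multiplicity = 3, geometric multiplicity = 1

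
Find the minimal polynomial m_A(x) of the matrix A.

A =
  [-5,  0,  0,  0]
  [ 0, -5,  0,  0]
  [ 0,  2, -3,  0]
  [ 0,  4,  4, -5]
x^2 + 8*x + 15

The characteristic polynomial is χ_A(x) = (x + 3)*(x + 5)^3, so the eigenvalues are known. The minimal polynomial is
  m_A(x) = Π_λ (x − λ)^{k_λ}
where k_λ is the size of the *largest* Jordan block for λ (equivalently, the smallest k with (A − λI)^k v = 0 for every generalised eigenvector v of λ).

  λ = -5: largest Jordan block has size 1, contributing (x + 5)
  λ = -3: largest Jordan block has size 1, contributing (x + 3)

So m_A(x) = (x + 3)*(x + 5) = x^2 + 8*x + 15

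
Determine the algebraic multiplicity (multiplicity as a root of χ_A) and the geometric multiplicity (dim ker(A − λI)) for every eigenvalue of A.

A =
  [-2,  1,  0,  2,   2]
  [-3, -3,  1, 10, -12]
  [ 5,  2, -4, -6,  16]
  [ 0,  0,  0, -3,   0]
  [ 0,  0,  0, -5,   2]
λ = -3: alg = 4, geom = 2; λ = 2: alg = 1, geom = 1

Step 1 — factor the characteristic polynomial to read off the algebraic multiplicities:
  χ_A(x) = (x - 2)*(x + 3)^4

Step 2 — compute geometric multiplicities via the rank-nullity identity g(λ) = n − rank(A − λI):
  rank(A − (-3)·I) = 3, so dim ker(A − (-3)·I) = n − 3 = 2
  rank(A − (2)·I) = 4, so dim ker(A − (2)·I) = n − 4 = 1

Summary:
  λ = -3: algebraic multiplicity = 4, geometric multiplicity = 2
  λ = 2: algebraic multiplicity = 1, geometric multiplicity = 1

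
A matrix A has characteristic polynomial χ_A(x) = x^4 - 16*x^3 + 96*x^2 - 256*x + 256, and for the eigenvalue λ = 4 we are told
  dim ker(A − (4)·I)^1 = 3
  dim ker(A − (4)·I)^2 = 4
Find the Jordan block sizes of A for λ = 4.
Block sizes for λ = 4: [2, 1, 1]

From the dimensions of kernels of powers, the number of Jordan blocks of size at least j is d_j − d_{j−1} where d_j = dim ker(N^j) (with d_0 = 0). Computing the differences gives [3, 1].
The number of blocks of size exactly k is (#blocks of size ≥ k) − (#blocks of size ≥ k + 1), so the partition is: 2 block(s) of size 1, 1 block(s) of size 2.
In nonincreasing order the block sizes are [2, 1, 1].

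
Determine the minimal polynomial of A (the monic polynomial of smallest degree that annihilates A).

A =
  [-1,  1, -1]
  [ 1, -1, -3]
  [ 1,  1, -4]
x^3 + 6*x^2 + 12*x + 8

The characteristic polynomial is χ_A(x) = (x + 2)^3, so the eigenvalues are known. The minimal polynomial is
  m_A(x) = Π_λ (x − λ)^{k_λ}
where k_λ is the size of the *largest* Jordan block for λ (equivalently, the smallest k with (A − λI)^k v = 0 for every generalised eigenvector v of λ).

  λ = -2: largest Jordan block has size 3, contributing (x + 2)^3

So m_A(x) = (x + 2)^3 = x^3 + 6*x^2 + 12*x + 8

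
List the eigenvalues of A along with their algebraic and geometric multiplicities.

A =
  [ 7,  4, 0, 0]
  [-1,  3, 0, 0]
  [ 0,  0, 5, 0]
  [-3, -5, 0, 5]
λ = 5: alg = 4, geom = 2

Step 1 — factor the characteristic polynomial to read off the algebraic multiplicities:
  χ_A(x) = (x - 5)^4

Step 2 — compute geometric multiplicities via the rank-nullity identity g(λ) = n − rank(A − λI):
  rank(A − (5)·I) = 2, so dim ker(A − (5)·I) = n − 2 = 2

Summary:
  λ = 5: algebraic multiplicity = 4, geometric multiplicity = 2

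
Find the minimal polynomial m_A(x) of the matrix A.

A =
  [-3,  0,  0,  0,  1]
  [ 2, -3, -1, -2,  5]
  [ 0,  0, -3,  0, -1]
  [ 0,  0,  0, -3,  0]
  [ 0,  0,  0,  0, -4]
x^3 + 10*x^2 + 33*x + 36

The characteristic polynomial is χ_A(x) = (x + 3)^4*(x + 4), so the eigenvalues are known. The minimal polynomial is
  m_A(x) = Π_λ (x − λ)^{k_λ}
where k_λ is the size of the *largest* Jordan block for λ (equivalently, the smallest k with (A − λI)^k v = 0 for every generalised eigenvector v of λ).

  λ = -4: largest Jordan block has size 1, contributing (x + 4)
  λ = -3: largest Jordan block has size 2, contributing (x + 3)^2

So m_A(x) = (x + 3)^2*(x + 4) = x^3 + 10*x^2 + 33*x + 36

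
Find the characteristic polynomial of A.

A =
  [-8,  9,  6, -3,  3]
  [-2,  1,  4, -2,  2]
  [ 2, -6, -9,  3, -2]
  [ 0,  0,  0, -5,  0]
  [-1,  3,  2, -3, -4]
x^5 + 25*x^4 + 250*x^3 + 1250*x^2 + 3125*x + 3125

Expanding det(x·I − A) (e.g. by cofactor expansion or by noting that A is similar to its Jordan form J, which has the same characteristic polynomial as A) gives
  χ_A(x) = x^5 + 25*x^4 + 250*x^3 + 1250*x^2 + 3125*x + 3125
which factors as (x + 5)^5. The eigenvalues (with algebraic multiplicities) are λ = -5 with multiplicity 5.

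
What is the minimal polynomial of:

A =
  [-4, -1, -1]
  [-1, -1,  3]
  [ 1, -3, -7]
x^3 + 12*x^2 + 48*x + 64

The characteristic polynomial is χ_A(x) = (x + 4)^3, so the eigenvalues are known. The minimal polynomial is
  m_A(x) = Π_λ (x − λ)^{k_λ}
where k_λ is the size of the *largest* Jordan block for λ (equivalently, the smallest k with (A − λI)^k v = 0 for every generalised eigenvector v of λ).

  λ = -4: largest Jordan block has size 3, contributing (x + 4)^3

So m_A(x) = (x + 4)^3 = x^3 + 12*x^2 + 48*x + 64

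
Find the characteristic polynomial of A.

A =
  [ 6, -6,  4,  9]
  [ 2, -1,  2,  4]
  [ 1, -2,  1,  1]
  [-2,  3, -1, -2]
x^4 - 4*x^3 + 6*x^2 - 4*x + 1

Expanding det(x·I − A) (e.g. by cofactor expansion or by noting that A is similar to its Jordan form J, which has the same characteristic polynomial as A) gives
  χ_A(x) = x^4 - 4*x^3 + 6*x^2 - 4*x + 1
which factors as (x - 1)^4. The eigenvalues (with algebraic multiplicities) are λ = 1 with multiplicity 4.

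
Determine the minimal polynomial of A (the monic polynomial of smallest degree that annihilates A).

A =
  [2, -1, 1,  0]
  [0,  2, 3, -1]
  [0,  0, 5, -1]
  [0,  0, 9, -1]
x^2 - 4*x + 4

The characteristic polynomial is χ_A(x) = (x - 2)^4, so the eigenvalues are known. The minimal polynomial is
  m_A(x) = Π_λ (x − λ)^{k_λ}
where k_λ is the size of the *largest* Jordan block for λ (equivalently, the smallest k with (A − λI)^k v = 0 for every generalised eigenvector v of λ).

  λ = 2: largest Jordan block has size 2, contributing (x − 2)^2

So m_A(x) = (x - 2)^2 = x^2 - 4*x + 4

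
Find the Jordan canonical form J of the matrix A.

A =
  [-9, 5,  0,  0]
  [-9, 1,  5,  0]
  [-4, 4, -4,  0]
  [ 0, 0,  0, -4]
J_3(-4) ⊕ J_1(-4)

The characteristic polynomial is
  det(x·I − A) = x^4 + 16*x^3 + 96*x^2 + 256*x + 256 = (x + 4)^4

Eigenvalues and multiplicities (the geometric multiplicity of λ is n − rank(A − λI), which equals the number of Jordan blocks for λ):
  λ = -4: algebraic multiplicity = 4, geometric multiplicity = 2

Determining the block sizes for each eigenvalue:
  λ = -4: with am = 4 and gm = 2, the partition is not yet determined (e.g. several partitions of 4 into 2 parts exist). Let N = A − (-4)·I. Computing rank(N^1) = 2, rank(N^2) = 1, rank(N^3) = 0; the number of blocks of size ≥ j is rank(N^{j−1}) − rank(N^j), giving [2, 1, 1]. So we have 1 block(s) of size 3, 1 block(s) of size 1 → block sizes [3, 1]

Assembling the blocks gives a Jordan form
J =
  [-4,  1,  0,  0]
  [ 0, -4,  1,  0]
  [ 0,  0, -4,  0]
  [ 0,  0,  0, -4]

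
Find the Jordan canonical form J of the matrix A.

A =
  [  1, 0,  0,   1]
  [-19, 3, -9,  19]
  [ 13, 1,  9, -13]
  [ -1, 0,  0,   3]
J_2(2) ⊕ J_2(6)

The characteristic polynomial is
  det(x·I − A) = x^4 - 16*x^3 + 88*x^2 - 192*x + 144 = (x - 6)^2*(x - 2)^2

Eigenvalues and multiplicities (the geometric multiplicity of λ is n − rank(A − λI), which equals the number of Jordan blocks for λ):
  λ = 2: algebraic multiplicity = 2, geometric multiplicity = 1
  λ = 6: algebraic multiplicity = 2, geometric multiplicity = 1

Determining the block sizes for each eigenvalue:
  λ = 2: one block (gm = 1), so the single block has size am = 2 → block sizes [2]
  λ = 6: one block (gm = 1), so the single block has size am = 2 → block sizes [2]

Assembling the blocks gives a Jordan form
J =
  [2, 1, 0, 0]
  [0, 2, 0, 0]
  [0, 0, 6, 1]
  [0, 0, 0, 6]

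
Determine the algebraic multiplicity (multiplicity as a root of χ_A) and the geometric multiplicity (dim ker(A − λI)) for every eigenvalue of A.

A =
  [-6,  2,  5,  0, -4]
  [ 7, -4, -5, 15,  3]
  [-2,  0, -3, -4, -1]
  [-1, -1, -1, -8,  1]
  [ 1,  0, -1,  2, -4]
λ = -5: alg = 5, geom = 2

Step 1 — factor the characteristic polynomial to read off the algebraic multiplicities:
  χ_A(x) = (x + 5)^5

Step 2 — compute geometric multiplicities via the rank-nullity identity g(λ) = n − rank(A − λI):
  rank(A − (-5)·I) = 3, so dim ker(A − (-5)·I) = n − 3 = 2

Summary:
  λ = -5: algebraic multiplicity = 5, geometric multiplicity = 2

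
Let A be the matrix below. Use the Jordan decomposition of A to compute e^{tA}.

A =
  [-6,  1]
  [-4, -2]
e^{tA} =
  [-2*t*exp(-4*t) + exp(-4*t), t*exp(-4*t)]
  [-4*t*exp(-4*t), 2*t*exp(-4*t) + exp(-4*t)]

Strategy: write A = P · J · P⁻¹ where J is a Jordan canonical form, so e^{tA} = P · e^{tJ} · P⁻¹, and e^{tJ} can be computed block-by-block.

A has Jordan form
J =
  [-4,  1]
  [ 0, -4]
(up to reordering of blocks).

Per-block formulas:
  For a 2×2 Jordan block J_2(-4): exp(t · J_2(-4)) = e^(-4t)·(I + t·N), where N is the 2×2 nilpotent shift.

After assembling e^{tJ} and conjugating by P, we get:

e^{tA} =
  [-2*t*exp(-4*t) + exp(-4*t), t*exp(-4*t)]
  [-4*t*exp(-4*t), 2*t*exp(-4*t) + exp(-4*t)]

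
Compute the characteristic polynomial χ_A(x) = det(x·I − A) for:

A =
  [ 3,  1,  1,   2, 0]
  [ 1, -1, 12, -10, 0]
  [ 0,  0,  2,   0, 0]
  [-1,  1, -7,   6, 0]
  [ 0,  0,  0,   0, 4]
x^5 - 14*x^4 + 76*x^3 - 200*x^2 + 256*x - 128

Expanding det(x·I − A) (e.g. by cofactor expansion or by noting that A is similar to its Jordan form J, which has the same characteristic polynomial as A) gives
  χ_A(x) = x^5 - 14*x^4 + 76*x^3 - 200*x^2 + 256*x - 128
which factors as (x - 4)^2*(x - 2)^3. The eigenvalues (with algebraic multiplicities) are λ = 2 with multiplicity 3, λ = 4 with multiplicity 2.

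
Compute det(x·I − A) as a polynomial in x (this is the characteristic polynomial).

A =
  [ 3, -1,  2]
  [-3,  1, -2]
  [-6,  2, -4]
x^3

Expanding det(x·I − A) (e.g. by cofactor expansion or by noting that A is similar to its Jordan form J, which has the same characteristic polynomial as A) gives
  χ_A(x) = x^3
which factors as x^3. The eigenvalues (with algebraic multiplicities) are λ = 0 with multiplicity 3.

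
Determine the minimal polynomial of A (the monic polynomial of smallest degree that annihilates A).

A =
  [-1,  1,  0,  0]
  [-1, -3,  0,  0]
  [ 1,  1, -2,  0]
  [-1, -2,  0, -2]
x^3 + 6*x^2 + 12*x + 8

The characteristic polynomial is χ_A(x) = (x + 2)^4, so the eigenvalues are known. The minimal polynomial is
  m_A(x) = Π_λ (x − λ)^{k_λ}
where k_λ is the size of the *largest* Jordan block for λ (equivalently, the smallest k with (A − λI)^k v = 0 for every generalised eigenvector v of λ).

  λ = -2: largest Jordan block has size 3, contributing (x + 2)^3

So m_A(x) = (x + 2)^3 = x^3 + 6*x^2 + 12*x + 8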